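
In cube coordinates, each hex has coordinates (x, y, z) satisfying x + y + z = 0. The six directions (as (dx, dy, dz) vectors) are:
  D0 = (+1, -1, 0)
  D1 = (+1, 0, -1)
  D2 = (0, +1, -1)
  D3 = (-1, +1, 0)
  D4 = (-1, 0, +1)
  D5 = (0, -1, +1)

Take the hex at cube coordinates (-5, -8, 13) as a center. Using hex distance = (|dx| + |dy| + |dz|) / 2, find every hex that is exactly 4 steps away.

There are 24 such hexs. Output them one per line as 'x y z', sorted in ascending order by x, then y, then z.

Answer: -9 -8 17
-9 -7 16
-9 -6 15
-9 -5 14
-9 -4 13
-8 -9 17
-8 -4 12
-7 -10 17
-7 -4 11
-6 -11 17
-6 -4 10
-5 -12 17
-5 -4 9
-4 -12 16
-4 -5 9
-3 -12 15
-3 -6 9
-2 -12 14
-2 -7 9
-1 -12 13
-1 -11 12
-1 -10 11
-1 -9 10
-1 -8 9

Derivation:
Walk ring at distance 4 from (-5, -8, 13):
Start at center + D4*4 = (-9, -8, 17)
  hex 0: (-9, -8, 17)
  hex 1: (-8, -9, 17)
  hex 2: (-7, -10, 17)
  hex 3: (-6, -11, 17)
  hex 4: (-5, -12, 17)
  hex 5: (-4, -12, 16)
  hex 6: (-3, -12, 15)
  hex 7: (-2, -12, 14)
  hex 8: (-1, -12, 13)
  hex 9: (-1, -11, 12)
  hex 10: (-1, -10, 11)
  hex 11: (-1, -9, 10)
  hex 12: (-1, -8, 9)
  hex 13: (-2, -7, 9)
  hex 14: (-3, -6, 9)
  hex 15: (-4, -5, 9)
  hex 16: (-5, -4, 9)
  hex 17: (-6, -4, 10)
  hex 18: (-7, -4, 11)
  hex 19: (-8, -4, 12)
  hex 20: (-9, -4, 13)
  hex 21: (-9, -5, 14)
  hex 22: (-9, -6, 15)
  hex 23: (-9, -7, 16)
Sorted: 24 hexes.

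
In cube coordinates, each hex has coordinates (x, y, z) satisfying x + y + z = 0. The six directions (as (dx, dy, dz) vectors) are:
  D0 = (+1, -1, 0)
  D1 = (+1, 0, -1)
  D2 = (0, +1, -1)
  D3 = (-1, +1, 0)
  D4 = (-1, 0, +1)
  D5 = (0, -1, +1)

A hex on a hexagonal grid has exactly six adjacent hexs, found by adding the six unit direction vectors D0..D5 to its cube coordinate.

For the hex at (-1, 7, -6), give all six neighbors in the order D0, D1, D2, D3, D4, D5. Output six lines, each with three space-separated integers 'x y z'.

Center: (-1, 7, -6). Add each direction:
  D0: (-1, 7, -6) + (1, -1, 0) = (0, 6, -6)
  D1: (-1, 7, -6) + (1, 0, -1) = (0, 7, -7)
  D2: (-1, 7, -6) + (0, 1, -1) = (-1, 8, -7)
  D3: (-1, 7, -6) + (-1, 1, 0) = (-2, 8, -6)
  D4: (-1, 7, -6) + (-1, 0, 1) = (-2, 7, -5)
  D5: (-1, 7, -6) + (0, -1, 1) = (-1, 6, -5)

Answer: 0 6 -6
0 7 -7
-1 8 -7
-2 8 -6
-2 7 -5
-1 6 -5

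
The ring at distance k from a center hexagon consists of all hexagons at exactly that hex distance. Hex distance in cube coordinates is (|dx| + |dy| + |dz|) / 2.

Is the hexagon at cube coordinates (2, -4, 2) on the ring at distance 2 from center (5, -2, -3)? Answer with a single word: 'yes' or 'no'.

|px - cx| = |2 - 5| = 3
|py - cy| = |-4 - (-2)| = 2
|pz - cz| = |2 - (-3)| = 5
distance = (3+2+5)/2 = 10/2 = 5
radius = 2; distance != radius -> no

Answer: no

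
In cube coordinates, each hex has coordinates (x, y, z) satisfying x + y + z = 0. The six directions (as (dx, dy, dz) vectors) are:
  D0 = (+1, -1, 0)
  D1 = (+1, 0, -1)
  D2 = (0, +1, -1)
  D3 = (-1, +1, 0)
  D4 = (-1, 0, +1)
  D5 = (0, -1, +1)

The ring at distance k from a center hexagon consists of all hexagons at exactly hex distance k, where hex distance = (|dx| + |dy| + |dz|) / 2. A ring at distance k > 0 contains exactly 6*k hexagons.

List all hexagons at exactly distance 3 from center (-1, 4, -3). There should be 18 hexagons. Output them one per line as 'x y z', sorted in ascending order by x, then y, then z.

Answer: -4 4 0
-4 5 -1
-4 6 -2
-4 7 -3
-3 3 0
-3 7 -4
-2 2 0
-2 7 -5
-1 1 0
-1 7 -6
0 1 -1
0 6 -6
1 1 -2
1 5 -6
2 1 -3
2 2 -4
2 3 -5
2 4 -6

Derivation:
Walk ring at distance 3 from (-1, 4, -3):
Start at center + D4*3 = (-4, 4, 0)
  hex 0: (-4, 4, 0)
  hex 1: (-3, 3, 0)
  hex 2: (-2, 2, 0)
  hex 3: (-1, 1, 0)
  hex 4: (0, 1, -1)
  hex 5: (1, 1, -2)
  hex 6: (2, 1, -3)
  hex 7: (2, 2, -4)
  hex 8: (2, 3, -5)
  hex 9: (2, 4, -6)
  hex 10: (1, 5, -6)
  hex 11: (0, 6, -6)
  hex 12: (-1, 7, -6)
  hex 13: (-2, 7, -5)
  hex 14: (-3, 7, -4)
  hex 15: (-4, 7, -3)
  hex 16: (-4, 6, -2)
  hex 17: (-4, 5, -1)
Sorted: 18 hexes.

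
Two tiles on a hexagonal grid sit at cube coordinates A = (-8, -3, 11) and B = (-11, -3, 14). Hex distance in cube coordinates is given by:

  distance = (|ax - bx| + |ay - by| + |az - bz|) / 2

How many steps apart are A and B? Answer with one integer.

Answer: 3

Derivation:
|ax - bx| = |-8 - (-11)| = 3
|ay - by| = |-3 - (-3)| = 0
|az - bz| = |11 - 14| = 3
distance = (3 + 0 + 3) / 2 = 6 / 2 = 3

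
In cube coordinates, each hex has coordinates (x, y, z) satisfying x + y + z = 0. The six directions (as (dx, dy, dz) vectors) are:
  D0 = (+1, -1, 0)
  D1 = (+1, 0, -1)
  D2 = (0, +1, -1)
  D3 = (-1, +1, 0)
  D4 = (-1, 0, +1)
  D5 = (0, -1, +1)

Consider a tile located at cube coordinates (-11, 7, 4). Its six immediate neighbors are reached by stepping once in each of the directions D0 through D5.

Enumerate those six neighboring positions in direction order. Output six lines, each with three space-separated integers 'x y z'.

Answer: -10 6 4
-10 7 3
-11 8 3
-12 8 4
-12 7 5
-11 6 5

Derivation:
Center: (-11, 7, 4). Add each direction:
  D0: (-11, 7, 4) + (1, -1, 0) = (-10, 6, 4)
  D1: (-11, 7, 4) + (1, 0, -1) = (-10, 7, 3)
  D2: (-11, 7, 4) + (0, 1, -1) = (-11, 8, 3)
  D3: (-11, 7, 4) + (-1, 1, 0) = (-12, 8, 4)
  D4: (-11, 7, 4) + (-1, 0, 1) = (-12, 7, 5)
  D5: (-11, 7, 4) + (0, -1, 1) = (-11, 6, 5)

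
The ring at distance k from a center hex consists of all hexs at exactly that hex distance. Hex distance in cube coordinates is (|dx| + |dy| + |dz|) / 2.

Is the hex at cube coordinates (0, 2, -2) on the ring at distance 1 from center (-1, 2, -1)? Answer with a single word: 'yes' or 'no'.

|px - cx| = |0 - (-1)| = 1
|py - cy| = |2 - 2| = 0
|pz - cz| = |-2 - (-1)| = 1
distance = (1+0+1)/2 = 2/2 = 1
radius = 1; distance == radius -> yes

Answer: yes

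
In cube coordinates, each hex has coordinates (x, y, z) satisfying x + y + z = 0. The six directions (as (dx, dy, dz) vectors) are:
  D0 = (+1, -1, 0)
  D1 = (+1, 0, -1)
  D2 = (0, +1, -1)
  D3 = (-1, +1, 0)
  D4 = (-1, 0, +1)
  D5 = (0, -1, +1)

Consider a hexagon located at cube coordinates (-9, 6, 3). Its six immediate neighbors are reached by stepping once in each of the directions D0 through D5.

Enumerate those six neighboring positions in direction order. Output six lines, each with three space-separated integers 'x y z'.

Center: (-9, 6, 3). Add each direction:
  D0: (-9, 6, 3) + (1, -1, 0) = (-8, 5, 3)
  D1: (-9, 6, 3) + (1, 0, -1) = (-8, 6, 2)
  D2: (-9, 6, 3) + (0, 1, -1) = (-9, 7, 2)
  D3: (-9, 6, 3) + (-1, 1, 0) = (-10, 7, 3)
  D4: (-9, 6, 3) + (-1, 0, 1) = (-10, 6, 4)
  D5: (-9, 6, 3) + (0, -1, 1) = (-9, 5, 4)

Answer: -8 5 3
-8 6 2
-9 7 2
-10 7 3
-10 6 4
-9 5 4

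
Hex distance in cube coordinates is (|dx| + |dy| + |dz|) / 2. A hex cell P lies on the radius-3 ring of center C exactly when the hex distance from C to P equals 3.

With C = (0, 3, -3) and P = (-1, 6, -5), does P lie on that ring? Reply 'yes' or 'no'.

|px - cx| = |-1 - 0| = 1
|py - cy| = |6 - 3| = 3
|pz - cz| = |-5 - (-3)| = 2
distance = (1+3+2)/2 = 6/2 = 3
radius = 3; distance == radius -> yes

Answer: yes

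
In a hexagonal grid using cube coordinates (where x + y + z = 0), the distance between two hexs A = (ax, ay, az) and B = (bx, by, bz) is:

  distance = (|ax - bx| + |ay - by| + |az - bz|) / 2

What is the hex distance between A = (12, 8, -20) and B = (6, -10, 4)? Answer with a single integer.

Answer: 24

Derivation:
|ax - bx| = |12 - 6| = 6
|ay - by| = |8 - (-10)| = 18
|az - bz| = |-20 - 4| = 24
distance = (6 + 18 + 24) / 2 = 48 / 2 = 24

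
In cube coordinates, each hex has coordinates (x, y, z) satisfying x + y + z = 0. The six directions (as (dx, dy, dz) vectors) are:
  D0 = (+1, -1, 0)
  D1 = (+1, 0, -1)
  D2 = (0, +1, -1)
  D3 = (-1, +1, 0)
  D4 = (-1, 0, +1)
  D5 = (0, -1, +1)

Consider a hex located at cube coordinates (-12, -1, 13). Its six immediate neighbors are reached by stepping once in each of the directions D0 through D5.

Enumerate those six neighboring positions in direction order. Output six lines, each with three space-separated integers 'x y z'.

Answer: -11 -2 13
-11 -1 12
-12 0 12
-13 0 13
-13 -1 14
-12 -2 14

Derivation:
Center: (-12, -1, 13). Add each direction:
  D0: (-12, -1, 13) + (1, -1, 0) = (-11, -2, 13)
  D1: (-12, -1, 13) + (1, 0, -1) = (-11, -1, 12)
  D2: (-12, -1, 13) + (0, 1, -1) = (-12, 0, 12)
  D3: (-12, -1, 13) + (-1, 1, 0) = (-13, 0, 13)
  D4: (-12, -1, 13) + (-1, 0, 1) = (-13, -1, 14)
  D5: (-12, -1, 13) + (0, -1, 1) = (-12, -2, 14)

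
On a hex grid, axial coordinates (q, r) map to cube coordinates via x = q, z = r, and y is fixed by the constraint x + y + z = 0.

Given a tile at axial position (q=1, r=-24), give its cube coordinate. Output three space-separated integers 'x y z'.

Answer: 1 23 -24

Derivation:
x = q = 1
z = r = -24
y = -x - z = -(1) - (-24) = 23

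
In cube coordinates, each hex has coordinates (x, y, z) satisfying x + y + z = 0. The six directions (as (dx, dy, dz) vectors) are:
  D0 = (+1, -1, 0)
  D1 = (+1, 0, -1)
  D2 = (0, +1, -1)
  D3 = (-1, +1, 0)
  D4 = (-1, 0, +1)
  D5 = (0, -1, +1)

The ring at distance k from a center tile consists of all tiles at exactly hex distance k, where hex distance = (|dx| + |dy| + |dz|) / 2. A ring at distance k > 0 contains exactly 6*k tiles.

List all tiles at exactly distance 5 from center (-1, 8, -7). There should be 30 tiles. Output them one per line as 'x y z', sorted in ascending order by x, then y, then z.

Walk ring at distance 5 from (-1, 8, -7):
Start at center + D4*5 = (-6, 8, -2)
  hex 0: (-6, 8, -2)
  hex 1: (-5, 7, -2)
  hex 2: (-4, 6, -2)
  hex 3: (-3, 5, -2)
  hex 4: (-2, 4, -2)
  hex 5: (-1, 3, -2)
  hex 6: (0, 3, -3)
  hex 7: (1, 3, -4)
  hex 8: (2, 3, -5)
  hex 9: (3, 3, -6)
  hex 10: (4, 3, -7)
  hex 11: (4, 4, -8)
  hex 12: (4, 5, -9)
  hex 13: (4, 6, -10)
  hex 14: (4, 7, -11)
  hex 15: (4, 8, -12)
  hex 16: (3, 9, -12)
  hex 17: (2, 10, -12)
  hex 18: (1, 11, -12)
  hex 19: (0, 12, -12)
  hex 20: (-1, 13, -12)
  hex 21: (-2, 13, -11)
  hex 22: (-3, 13, -10)
  hex 23: (-4, 13, -9)
  hex 24: (-5, 13, -8)
  hex 25: (-6, 13, -7)
  hex 26: (-6, 12, -6)
  hex 27: (-6, 11, -5)
  hex 28: (-6, 10, -4)
  hex 29: (-6, 9, -3)
Sorted: 30 hexes.

Answer: -6 8 -2
-6 9 -3
-6 10 -4
-6 11 -5
-6 12 -6
-6 13 -7
-5 7 -2
-5 13 -8
-4 6 -2
-4 13 -9
-3 5 -2
-3 13 -10
-2 4 -2
-2 13 -11
-1 3 -2
-1 13 -12
0 3 -3
0 12 -12
1 3 -4
1 11 -12
2 3 -5
2 10 -12
3 3 -6
3 9 -12
4 3 -7
4 4 -8
4 5 -9
4 6 -10
4 7 -11
4 8 -12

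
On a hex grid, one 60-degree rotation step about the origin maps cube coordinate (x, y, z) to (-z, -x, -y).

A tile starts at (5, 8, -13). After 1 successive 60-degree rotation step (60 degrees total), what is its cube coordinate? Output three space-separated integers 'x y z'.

Answer: 13 -5 -8

Derivation:
Start: (5, 8, -13)
Step 1: (5, 8, -13) -> (-(-13), -(5), -(8)) = (13, -5, -8)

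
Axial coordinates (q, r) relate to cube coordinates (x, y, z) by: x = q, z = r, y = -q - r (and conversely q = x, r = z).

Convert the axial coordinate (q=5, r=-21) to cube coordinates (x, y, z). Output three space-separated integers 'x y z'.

Answer: 5 16 -21

Derivation:
x = q = 5
z = r = -21
y = -x - z = -(5) - (-21) = 16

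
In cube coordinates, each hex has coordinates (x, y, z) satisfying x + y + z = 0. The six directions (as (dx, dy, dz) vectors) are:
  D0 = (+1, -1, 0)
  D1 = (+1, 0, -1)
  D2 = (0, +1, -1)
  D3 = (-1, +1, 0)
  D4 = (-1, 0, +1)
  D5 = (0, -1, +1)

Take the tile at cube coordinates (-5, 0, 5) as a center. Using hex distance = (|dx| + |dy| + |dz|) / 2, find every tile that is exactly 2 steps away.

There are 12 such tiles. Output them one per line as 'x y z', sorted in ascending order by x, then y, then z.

Answer: -7 0 7
-7 1 6
-7 2 5
-6 -1 7
-6 2 4
-5 -2 7
-5 2 3
-4 -2 6
-4 1 3
-3 -2 5
-3 -1 4
-3 0 3

Derivation:
Walk ring at distance 2 from (-5, 0, 5):
Start at center + D4*2 = (-7, 0, 7)
  hex 0: (-7, 0, 7)
  hex 1: (-6, -1, 7)
  hex 2: (-5, -2, 7)
  hex 3: (-4, -2, 6)
  hex 4: (-3, -2, 5)
  hex 5: (-3, -1, 4)
  hex 6: (-3, 0, 3)
  hex 7: (-4, 1, 3)
  hex 8: (-5, 2, 3)
  hex 9: (-6, 2, 4)
  hex 10: (-7, 2, 5)
  hex 11: (-7, 1, 6)
Sorted: 12 hexes.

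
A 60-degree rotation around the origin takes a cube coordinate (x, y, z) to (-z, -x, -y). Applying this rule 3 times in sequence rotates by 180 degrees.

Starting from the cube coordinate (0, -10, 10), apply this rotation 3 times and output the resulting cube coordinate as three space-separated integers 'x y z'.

Start: (0, -10, 10)
Step 1: (0, -10, 10) -> (-(10), -(0), -(-10)) = (-10, 0, 10)
Step 2: (-10, 0, 10) -> (-(10), -(-10), -(0)) = (-10, 10, 0)
Step 3: (-10, 10, 0) -> (-(0), -(-10), -(10)) = (0, 10, -10)

Answer: 0 10 -10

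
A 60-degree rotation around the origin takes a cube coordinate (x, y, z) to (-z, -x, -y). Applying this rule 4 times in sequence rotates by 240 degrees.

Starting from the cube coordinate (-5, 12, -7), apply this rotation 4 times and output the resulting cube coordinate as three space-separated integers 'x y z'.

Start: (-5, 12, -7)
Step 1: (-5, 12, -7) -> (-(-7), -(-5), -(12)) = (7, 5, -12)
Step 2: (7, 5, -12) -> (-(-12), -(7), -(5)) = (12, -7, -5)
Step 3: (12, -7, -5) -> (-(-5), -(12), -(-7)) = (5, -12, 7)
Step 4: (5, -12, 7) -> (-(7), -(5), -(-12)) = (-7, -5, 12)

Answer: -7 -5 12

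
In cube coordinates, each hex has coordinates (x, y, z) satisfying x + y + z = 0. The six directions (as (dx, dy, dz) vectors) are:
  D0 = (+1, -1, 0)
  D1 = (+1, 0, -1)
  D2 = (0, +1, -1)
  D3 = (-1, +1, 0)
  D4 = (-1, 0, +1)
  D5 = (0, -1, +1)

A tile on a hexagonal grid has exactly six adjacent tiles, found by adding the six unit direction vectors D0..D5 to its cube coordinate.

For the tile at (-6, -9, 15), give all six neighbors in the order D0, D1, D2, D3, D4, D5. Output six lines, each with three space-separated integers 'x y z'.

Center: (-6, -9, 15). Add each direction:
  D0: (-6, -9, 15) + (1, -1, 0) = (-5, -10, 15)
  D1: (-6, -9, 15) + (1, 0, -1) = (-5, -9, 14)
  D2: (-6, -9, 15) + (0, 1, -1) = (-6, -8, 14)
  D3: (-6, -9, 15) + (-1, 1, 0) = (-7, -8, 15)
  D4: (-6, -9, 15) + (-1, 0, 1) = (-7, -9, 16)
  D5: (-6, -9, 15) + (0, -1, 1) = (-6, -10, 16)

Answer: -5 -10 15
-5 -9 14
-6 -8 14
-7 -8 15
-7 -9 16
-6 -10 16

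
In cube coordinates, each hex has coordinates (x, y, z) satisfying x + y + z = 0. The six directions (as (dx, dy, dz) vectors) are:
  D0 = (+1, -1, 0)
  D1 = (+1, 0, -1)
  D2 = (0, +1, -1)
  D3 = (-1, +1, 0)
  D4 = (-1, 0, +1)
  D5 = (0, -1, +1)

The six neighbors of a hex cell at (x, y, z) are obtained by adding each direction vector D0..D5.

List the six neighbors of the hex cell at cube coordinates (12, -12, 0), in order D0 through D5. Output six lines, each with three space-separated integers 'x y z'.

Answer: 13 -13 0
13 -12 -1
12 -11 -1
11 -11 0
11 -12 1
12 -13 1

Derivation:
Center: (12, -12, 0). Add each direction:
  D0: (12, -12, 0) + (1, -1, 0) = (13, -13, 0)
  D1: (12, -12, 0) + (1, 0, -1) = (13, -12, -1)
  D2: (12, -12, 0) + (0, 1, -1) = (12, -11, -1)
  D3: (12, -12, 0) + (-1, 1, 0) = (11, -11, 0)
  D4: (12, -12, 0) + (-1, 0, 1) = (11, -12, 1)
  D5: (12, -12, 0) + (0, -1, 1) = (12, -13, 1)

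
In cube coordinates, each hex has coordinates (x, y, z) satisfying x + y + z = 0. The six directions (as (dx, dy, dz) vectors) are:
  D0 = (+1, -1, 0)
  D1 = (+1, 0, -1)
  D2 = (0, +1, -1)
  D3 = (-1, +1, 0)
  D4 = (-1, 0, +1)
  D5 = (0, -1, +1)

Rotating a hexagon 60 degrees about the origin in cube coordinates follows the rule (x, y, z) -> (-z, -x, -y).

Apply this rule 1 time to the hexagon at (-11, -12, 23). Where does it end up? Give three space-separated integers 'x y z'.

Answer: -23 11 12

Derivation:
Start: (-11, -12, 23)
Step 1: (-11, -12, 23) -> (-(23), -(-11), -(-12)) = (-23, 11, 12)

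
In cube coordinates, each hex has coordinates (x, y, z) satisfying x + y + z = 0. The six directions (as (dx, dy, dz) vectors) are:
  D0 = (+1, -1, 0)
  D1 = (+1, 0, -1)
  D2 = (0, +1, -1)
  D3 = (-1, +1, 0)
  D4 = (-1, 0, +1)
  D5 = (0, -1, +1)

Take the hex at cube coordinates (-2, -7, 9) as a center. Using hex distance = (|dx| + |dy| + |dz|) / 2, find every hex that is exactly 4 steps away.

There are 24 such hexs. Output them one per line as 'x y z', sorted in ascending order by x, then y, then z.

Answer: -6 -7 13
-6 -6 12
-6 -5 11
-6 -4 10
-6 -3 9
-5 -8 13
-5 -3 8
-4 -9 13
-4 -3 7
-3 -10 13
-3 -3 6
-2 -11 13
-2 -3 5
-1 -11 12
-1 -4 5
0 -11 11
0 -5 5
1 -11 10
1 -6 5
2 -11 9
2 -10 8
2 -9 7
2 -8 6
2 -7 5

Derivation:
Walk ring at distance 4 from (-2, -7, 9):
Start at center + D4*4 = (-6, -7, 13)
  hex 0: (-6, -7, 13)
  hex 1: (-5, -8, 13)
  hex 2: (-4, -9, 13)
  hex 3: (-3, -10, 13)
  hex 4: (-2, -11, 13)
  hex 5: (-1, -11, 12)
  hex 6: (0, -11, 11)
  hex 7: (1, -11, 10)
  hex 8: (2, -11, 9)
  hex 9: (2, -10, 8)
  hex 10: (2, -9, 7)
  hex 11: (2, -8, 6)
  hex 12: (2, -7, 5)
  hex 13: (1, -6, 5)
  hex 14: (0, -5, 5)
  hex 15: (-1, -4, 5)
  hex 16: (-2, -3, 5)
  hex 17: (-3, -3, 6)
  hex 18: (-4, -3, 7)
  hex 19: (-5, -3, 8)
  hex 20: (-6, -3, 9)
  hex 21: (-6, -4, 10)
  hex 22: (-6, -5, 11)
  hex 23: (-6, -6, 12)
Sorted: 24 hexes.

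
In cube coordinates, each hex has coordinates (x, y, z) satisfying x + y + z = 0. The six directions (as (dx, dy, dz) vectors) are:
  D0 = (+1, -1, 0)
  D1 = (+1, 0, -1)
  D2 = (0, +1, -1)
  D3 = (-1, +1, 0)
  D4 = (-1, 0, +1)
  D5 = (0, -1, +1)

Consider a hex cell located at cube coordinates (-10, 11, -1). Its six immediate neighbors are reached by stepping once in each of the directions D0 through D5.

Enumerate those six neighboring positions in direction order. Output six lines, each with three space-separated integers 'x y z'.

Center: (-10, 11, -1). Add each direction:
  D0: (-10, 11, -1) + (1, -1, 0) = (-9, 10, -1)
  D1: (-10, 11, -1) + (1, 0, -1) = (-9, 11, -2)
  D2: (-10, 11, -1) + (0, 1, -1) = (-10, 12, -2)
  D3: (-10, 11, -1) + (-1, 1, 0) = (-11, 12, -1)
  D4: (-10, 11, -1) + (-1, 0, 1) = (-11, 11, 0)
  D5: (-10, 11, -1) + (0, -1, 1) = (-10, 10, 0)

Answer: -9 10 -1
-9 11 -2
-10 12 -2
-11 12 -1
-11 11 0
-10 10 0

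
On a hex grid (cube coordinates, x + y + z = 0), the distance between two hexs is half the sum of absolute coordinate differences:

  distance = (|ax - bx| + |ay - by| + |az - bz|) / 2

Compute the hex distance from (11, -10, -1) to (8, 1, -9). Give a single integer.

Answer: 11

Derivation:
|ax - bx| = |11 - 8| = 3
|ay - by| = |-10 - 1| = 11
|az - bz| = |-1 - (-9)| = 8
distance = (3 + 11 + 8) / 2 = 22 / 2 = 11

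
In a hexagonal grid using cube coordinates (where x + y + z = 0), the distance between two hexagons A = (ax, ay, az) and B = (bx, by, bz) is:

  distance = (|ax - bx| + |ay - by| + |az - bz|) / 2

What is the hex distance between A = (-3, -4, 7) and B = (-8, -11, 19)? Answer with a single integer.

|ax - bx| = |-3 - (-8)| = 5
|ay - by| = |-4 - (-11)| = 7
|az - bz| = |7 - 19| = 12
distance = (5 + 7 + 12) / 2 = 24 / 2 = 12

Answer: 12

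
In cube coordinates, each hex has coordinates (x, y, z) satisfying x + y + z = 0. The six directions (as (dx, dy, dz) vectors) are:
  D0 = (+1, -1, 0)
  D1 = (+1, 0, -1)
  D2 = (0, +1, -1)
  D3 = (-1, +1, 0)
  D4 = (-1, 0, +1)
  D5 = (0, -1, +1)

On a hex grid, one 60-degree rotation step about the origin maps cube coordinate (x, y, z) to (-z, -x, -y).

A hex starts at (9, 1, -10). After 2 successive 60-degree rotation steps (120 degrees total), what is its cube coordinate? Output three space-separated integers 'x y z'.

Start: (9, 1, -10)
Step 1: (9, 1, -10) -> (-(-10), -(9), -(1)) = (10, -9, -1)
Step 2: (10, -9, -1) -> (-(-1), -(10), -(-9)) = (1, -10, 9)

Answer: 1 -10 9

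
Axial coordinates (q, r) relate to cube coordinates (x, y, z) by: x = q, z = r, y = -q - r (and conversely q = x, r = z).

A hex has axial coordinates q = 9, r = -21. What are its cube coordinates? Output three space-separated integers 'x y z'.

Answer: 9 12 -21

Derivation:
x = q = 9
z = r = -21
y = -x - z = -(9) - (-21) = 12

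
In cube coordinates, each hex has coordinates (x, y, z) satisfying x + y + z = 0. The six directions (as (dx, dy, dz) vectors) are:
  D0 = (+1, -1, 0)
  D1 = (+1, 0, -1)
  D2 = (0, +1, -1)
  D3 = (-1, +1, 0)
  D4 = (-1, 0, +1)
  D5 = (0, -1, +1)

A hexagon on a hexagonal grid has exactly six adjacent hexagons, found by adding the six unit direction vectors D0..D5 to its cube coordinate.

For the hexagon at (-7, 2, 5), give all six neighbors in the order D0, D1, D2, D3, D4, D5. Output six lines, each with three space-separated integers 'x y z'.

Center: (-7, 2, 5). Add each direction:
  D0: (-7, 2, 5) + (1, -1, 0) = (-6, 1, 5)
  D1: (-7, 2, 5) + (1, 0, -1) = (-6, 2, 4)
  D2: (-7, 2, 5) + (0, 1, -1) = (-7, 3, 4)
  D3: (-7, 2, 5) + (-1, 1, 0) = (-8, 3, 5)
  D4: (-7, 2, 5) + (-1, 0, 1) = (-8, 2, 6)
  D5: (-7, 2, 5) + (0, -1, 1) = (-7, 1, 6)

Answer: -6 1 5
-6 2 4
-7 3 4
-8 3 5
-8 2 6
-7 1 6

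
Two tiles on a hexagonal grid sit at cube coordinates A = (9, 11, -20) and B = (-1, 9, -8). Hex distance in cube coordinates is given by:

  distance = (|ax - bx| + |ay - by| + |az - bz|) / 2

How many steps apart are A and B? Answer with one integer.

Answer: 12

Derivation:
|ax - bx| = |9 - (-1)| = 10
|ay - by| = |11 - 9| = 2
|az - bz| = |-20 - (-8)| = 12
distance = (10 + 2 + 12) / 2 = 24 / 2 = 12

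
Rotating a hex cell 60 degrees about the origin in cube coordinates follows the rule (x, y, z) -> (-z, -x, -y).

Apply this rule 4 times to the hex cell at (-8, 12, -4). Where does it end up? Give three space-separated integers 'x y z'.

Answer: -4 -8 12

Derivation:
Start: (-8, 12, -4)
Step 1: (-8, 12, -4) -> (-(-4), -(-8), -(12)) = (4, 8, -12)
Step 2: (4, 8, -12) -> (-(-12), -(4), -(8)) = (12, -4, -8)
Step 3: (12, -4, -8) -> (-(-8), -(12), -(-4)) = (8, -12, 4)
Step 4: (8, -12, 4) -> (-(4), -(8), -(-12)) = (-4, -8, 12)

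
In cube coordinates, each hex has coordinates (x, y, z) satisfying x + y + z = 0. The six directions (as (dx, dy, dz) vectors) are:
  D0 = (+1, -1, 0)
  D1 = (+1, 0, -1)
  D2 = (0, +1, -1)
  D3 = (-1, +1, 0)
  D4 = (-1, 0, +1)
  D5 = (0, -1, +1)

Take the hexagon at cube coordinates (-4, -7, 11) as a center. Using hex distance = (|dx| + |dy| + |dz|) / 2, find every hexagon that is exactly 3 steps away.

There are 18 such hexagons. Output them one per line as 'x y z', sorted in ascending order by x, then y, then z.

Walk ring at distance 3 from (-4, -7, 11):
Start at center + D4*3 = (-7, -7, 14)
  hex 0: (-7, -7, 14)
  hex 1: (-6, -8, 14)
  hex 2: (-5, -9, 14)
  hex 3: (-4, -10, 14)
  hex 4: (-3, -10, 13)
  hex 5: (-2, -10, 12)
  hex 6: (-1, -10, 11)
  hex 7: (-1, -9, 10)
  hex 8: (-1, -8, 9)
  hex 9: (-1, -7, 8)
  hex 10: (-2, -6, 8)
  hex 11: (-3, -5, 8)
  hex 12: (-4, -4, 8)
  hex 13: (-5, -4, 9)
  hex 14: (-6, -4, 10)
  hex 15: (-7, -4, 11)
  hex 16: (-7, -5, 12)
  hex 17: (-7, -6, 13)
Sorted: 18 hexes.

Answer: -7 -7 14
-7 -6 13
-7 -5 12
-7 -4 11
-6 -8 14
-6 -4 10
-5 -9 14
-5 -4 9
-4 -10 14
-4 -4 8
-3 -10 13
-3 -5 8
-2 -10 12
-2 -6 8
-1 -10 11
-1 -9 10
-1 -8 9
-1 -7 8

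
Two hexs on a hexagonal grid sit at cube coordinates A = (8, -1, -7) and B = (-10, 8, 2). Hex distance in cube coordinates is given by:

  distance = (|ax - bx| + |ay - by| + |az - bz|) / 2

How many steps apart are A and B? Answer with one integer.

|ax - bx| = |8 - (-10)| = 18
|ay - by| = |-1 - 8| = 9
|az - bz| = |-7 - 2| = 9
distance = (18 + 9 + 9) / 2 = 36 / 2 = 18

Answer: 18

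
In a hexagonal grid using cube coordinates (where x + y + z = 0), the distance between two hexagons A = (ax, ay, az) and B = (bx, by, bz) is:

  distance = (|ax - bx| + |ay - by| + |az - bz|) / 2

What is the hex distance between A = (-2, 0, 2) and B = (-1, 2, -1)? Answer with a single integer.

Answer: 3

Derivation:
|ax - bx| = |-2 - (-1)| = 1
|ay - by| = |0 - 2| = 2
|az - bz| = |2 - (-1)| = 3
distance = (1 + 2 + 3) / 2 = 6 / 2 = 3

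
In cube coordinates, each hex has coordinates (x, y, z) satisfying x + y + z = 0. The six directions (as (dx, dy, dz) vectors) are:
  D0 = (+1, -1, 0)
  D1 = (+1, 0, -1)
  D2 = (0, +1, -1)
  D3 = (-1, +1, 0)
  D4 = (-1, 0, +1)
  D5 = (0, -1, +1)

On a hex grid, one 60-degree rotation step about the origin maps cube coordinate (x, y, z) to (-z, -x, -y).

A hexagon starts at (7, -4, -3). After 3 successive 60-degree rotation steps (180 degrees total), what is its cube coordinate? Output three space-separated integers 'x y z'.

Start: (7, -4, -3)
Step 1: (7, -4, -3) -> (-(-3), -(7), -(-4)) = (3, -7, 4)
Step 2: (3, -7, 4) -> (-(4), -(3), -(-7)) = (-4, -3, 7)
Step 3: (-4, -3, 7) -> (-(7), -(-4), -(-3)) = (-7, 4, 3)

Answer: -7 4 3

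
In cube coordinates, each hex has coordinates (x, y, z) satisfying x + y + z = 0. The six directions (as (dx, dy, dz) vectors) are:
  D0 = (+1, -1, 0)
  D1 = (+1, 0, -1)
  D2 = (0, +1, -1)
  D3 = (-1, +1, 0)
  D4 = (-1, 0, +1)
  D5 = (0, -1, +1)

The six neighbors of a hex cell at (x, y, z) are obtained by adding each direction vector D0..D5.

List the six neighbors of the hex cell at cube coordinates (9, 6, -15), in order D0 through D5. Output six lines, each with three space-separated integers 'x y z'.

Center: (9, 6, -15). Add each direction:
  D0: (9, 6, -15) + (1, -1, 0) = (10, 5, -15)
  D1: (9, 6, -15) + (1, 0, -1) = (10, 6, -16)
  D2: (9, 6, -15) + (0, 1, -1) = (9, 7, -16)
  D3: (9, 6, -15) + (-1, 1, 0) = (8, 7, -15)
  D4: (9, 6, -15) + (-1, 0, 1) = (8, 6, -14)
  D5: (9, 6, -15) + (0, -1, 1) = (9, 5, -14)

Answer: 10 5 -15
10 6 -16
9 7 -16
8 7 -15
8 6 -14
9 5 -14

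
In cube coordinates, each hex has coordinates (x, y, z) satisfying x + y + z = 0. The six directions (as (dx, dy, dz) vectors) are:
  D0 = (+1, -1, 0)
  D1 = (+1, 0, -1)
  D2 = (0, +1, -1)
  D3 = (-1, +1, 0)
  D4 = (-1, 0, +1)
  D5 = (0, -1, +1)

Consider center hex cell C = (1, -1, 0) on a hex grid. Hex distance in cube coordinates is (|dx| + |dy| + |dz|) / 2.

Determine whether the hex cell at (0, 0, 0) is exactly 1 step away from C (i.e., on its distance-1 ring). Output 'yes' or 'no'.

|px - cx| = |0 - 1| = 1
|py - cy| = |0 - (-1)| = 1
|pz - cz| = |0 - 0| = 0
distance = (1+1+0)/2 = 2/2 = 1
radius = 1; distance == radius -> yes

Answer: yes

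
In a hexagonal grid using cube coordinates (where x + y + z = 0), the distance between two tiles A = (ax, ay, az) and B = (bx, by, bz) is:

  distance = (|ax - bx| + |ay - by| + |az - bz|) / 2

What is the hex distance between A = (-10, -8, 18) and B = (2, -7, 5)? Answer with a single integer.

Answer: 13

Derivation:
|ax - bx| = |-10 - 2| = 12
|ay - by| = |-8 - (-7)| = 1
|az - bz| = |18 - 5| = 13
distance = (12 + 1 + 13) / 2 = 26 / 2 = 13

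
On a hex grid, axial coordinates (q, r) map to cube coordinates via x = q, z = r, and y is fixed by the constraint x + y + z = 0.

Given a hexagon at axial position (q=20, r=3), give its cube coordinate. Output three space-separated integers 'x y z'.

x = q = 20
z = r = 3
y = -x - z = -(20) - (3) = -23

Answer: 20 -23 3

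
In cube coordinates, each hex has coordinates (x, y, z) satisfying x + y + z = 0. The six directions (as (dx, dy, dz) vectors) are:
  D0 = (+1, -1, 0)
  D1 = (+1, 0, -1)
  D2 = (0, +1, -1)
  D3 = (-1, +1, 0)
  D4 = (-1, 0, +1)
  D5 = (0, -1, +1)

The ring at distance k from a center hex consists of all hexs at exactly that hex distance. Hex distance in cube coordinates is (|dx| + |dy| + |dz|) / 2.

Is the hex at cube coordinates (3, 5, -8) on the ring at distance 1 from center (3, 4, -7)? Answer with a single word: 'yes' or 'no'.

|px - cx| = |3 - 3| = 0
|py - cy| = |5 - 4| = 1
|pz - cz| = |-8 - (-7)| = 1
distance = (0+1+1)/2 = 2/2 = 1
radius = 1; distance == radius -> yes

Answer: yes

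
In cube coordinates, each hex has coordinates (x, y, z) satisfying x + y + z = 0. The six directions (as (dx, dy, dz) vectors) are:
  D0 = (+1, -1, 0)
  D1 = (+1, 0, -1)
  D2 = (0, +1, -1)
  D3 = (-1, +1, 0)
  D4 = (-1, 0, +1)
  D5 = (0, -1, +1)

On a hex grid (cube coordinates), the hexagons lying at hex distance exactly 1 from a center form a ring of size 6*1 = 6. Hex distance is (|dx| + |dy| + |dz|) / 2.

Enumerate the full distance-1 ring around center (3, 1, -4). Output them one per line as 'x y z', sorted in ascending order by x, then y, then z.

Walk ring at distance 1 from (3, 1, -4):
Start at center + D4*1 = (2, 1, -3)
  hex 0: (2, 1, -3)
  hex 1: (3, 0, -3)
  hex 2: (4, 0, -4)
  hex 3: (4, 1, -5)
  hex 4: (3, 2, -5)
  hex 5: (2, 2, -4)
Sorted: 6 hexes.

Answer: 2 1 -3
2 2 -4
3 0 -3
3 2 -5
4 0 -4
4 1 -5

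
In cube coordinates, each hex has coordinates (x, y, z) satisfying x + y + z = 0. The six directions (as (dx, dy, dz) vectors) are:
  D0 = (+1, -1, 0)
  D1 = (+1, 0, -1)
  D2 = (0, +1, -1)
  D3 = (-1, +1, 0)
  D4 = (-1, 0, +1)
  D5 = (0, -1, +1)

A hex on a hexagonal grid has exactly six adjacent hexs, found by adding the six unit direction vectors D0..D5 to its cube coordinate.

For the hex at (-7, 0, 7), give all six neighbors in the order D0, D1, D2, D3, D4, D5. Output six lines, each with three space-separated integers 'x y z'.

Answer: -6 -1 7
-6 0 6
-7 1 6
-8 1 7
-8 0 8
-7 -1 8

Derivation:
Center: (-7, 0, 7). Add each direction:
  D0: (-7, 0, 7) + (1, -1, 0) = (-6, -1, 7)
  D1: (-7, 0, 7) + (1, 0, -1) = (-6, 0, 6)
  D2: (-7, 0, 7) + (0, 1, -1) = (-7, 1, 6)
  D3: (-7, 0, 7) + (-1, 1, 0) = (-8, 1, 7)
  D4: (-7, 0, 7) + (-1, 0, 1) = (-8, 0, 8)
  D5: (-7, 0, 7) + (0, -1, 1) = (-7, -1, 8)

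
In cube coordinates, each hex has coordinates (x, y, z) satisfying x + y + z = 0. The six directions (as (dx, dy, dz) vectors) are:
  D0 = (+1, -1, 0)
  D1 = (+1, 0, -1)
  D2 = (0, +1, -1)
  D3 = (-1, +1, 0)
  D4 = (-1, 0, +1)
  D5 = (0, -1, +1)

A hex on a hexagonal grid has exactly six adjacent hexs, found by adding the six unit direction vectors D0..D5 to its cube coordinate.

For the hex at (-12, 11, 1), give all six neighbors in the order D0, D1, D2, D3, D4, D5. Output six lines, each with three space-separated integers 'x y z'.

Center: (-12, 11, 1). Add each direction:
  D0: (-12, 11, 1) + (1, -1, 0) = (-11, 10, 1)
  D1: (-12, 11, 1) + (1, 0, -1) = (-11, 11, 0)
  D2: (-12, 11, 1) + (0, 1, -1) = (-12, 12, 0)
  D3: (-12, 11, 1) + (-1, 1, 0) = (-13, 12, 1)
  D4: (-12, 11, 1) + (-1, 0, 1) = (-13, 11, 2)
  D5: (-12, 11, 1) + (0, -1, 1) = (-12, 10, 2)

Answer: -11 10 1
-11 11 0
-12 12 0
-13 12 1
-13 11 2
-12 10 2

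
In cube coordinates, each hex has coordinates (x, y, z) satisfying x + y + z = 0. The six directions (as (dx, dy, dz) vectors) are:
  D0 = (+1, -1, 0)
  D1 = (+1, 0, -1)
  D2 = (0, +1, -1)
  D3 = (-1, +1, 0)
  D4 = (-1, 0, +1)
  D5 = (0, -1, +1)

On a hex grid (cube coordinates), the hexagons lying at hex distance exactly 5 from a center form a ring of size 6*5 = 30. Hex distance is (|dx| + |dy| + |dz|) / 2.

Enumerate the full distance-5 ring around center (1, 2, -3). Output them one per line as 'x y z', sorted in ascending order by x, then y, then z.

Walk ring at distance 5 from (1, 2, -3):
Start at center + D4*5 = (-4, 2, 2)
  hex 0: (-4, 2, 2)
  hex 1: (-3, 1, 2)
  hex 2: (-2, 0, 2)
  hex 3: (-1, -1, 2)
  hex 4: (0, -2, 2)
  hex 5: (1, -3, 2)
  hex 6: (2, -3, 1)
  hex 7: (3, -3, 0)
  hex 8: (4, -3, -1)
  hex 9: (5, -3, -2)
  hex 10: (6, -3, -3)
  hex 11: (6, -2, -4)
  hex 12: (6, -1, -5)
  hex 13: (6, 0, -6)
  hex 14: (6, 1, -7)
  hex 15: (6, 2, -8)
  hex 16: (5, 3, -8)
  hex 17: (4, 4, -8)
  hex 18: (3, 5, -8)
  hex 19: (2, 6, -8)
  hex 20: (1, 7, -8)
  hex 21: (0, 7, -7)
  hex 22: (-1, 7, -6)
  hex 23: (-2, 7, -5)
  hex 24: (-3, 7, -4)
  hex 25: (-4, 7, -3)
  hex 26: (-4, 6, -2)
  hex 27: (-4, 5, -1)
  hex 28: (-4, 4, 0)
  hex 29: (-4, 3, 1)
Sorted: 30 hexes.

Answer: -4 2 2
-4 3 1
-4 4 0
-4 5 -1
-4 6 -2
-4 7 -3
-3 1 2
-3 7 -4
-2 0 2
-2 7 -5
-1 -1 2
-1 7 -6
0 -2 2
0 7 -7
1 -3 2
1 7 -8
2 -3 1
2 6 -8
3 -3 0
3 5 -8
4 -3 -1
4 4 -8
5 -3 -2
5 3 -8
6 -3 -3
6 -2 -4
6 -1 -5
6 0 -6
6 1 -7
6 2 -8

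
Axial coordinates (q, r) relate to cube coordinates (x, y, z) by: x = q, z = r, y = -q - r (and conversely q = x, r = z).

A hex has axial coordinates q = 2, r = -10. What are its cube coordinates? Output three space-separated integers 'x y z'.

x = q = 2
z = r = -10
y = -x - z = -(2) - (-10) = 8

Answer: 2 8 -10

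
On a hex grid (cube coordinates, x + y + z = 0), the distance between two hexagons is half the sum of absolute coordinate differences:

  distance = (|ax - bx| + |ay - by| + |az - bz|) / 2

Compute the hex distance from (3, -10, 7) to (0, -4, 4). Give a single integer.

Answer: 6

Derivation:
|ax - bx| = |3 - 0| = 3
|ay - by| = |-10 - (-4)| = 6
|az - bz| = |7 - 4| = 3
distance = (3 + 6 + 3) / 2 = 12 / 2 = 6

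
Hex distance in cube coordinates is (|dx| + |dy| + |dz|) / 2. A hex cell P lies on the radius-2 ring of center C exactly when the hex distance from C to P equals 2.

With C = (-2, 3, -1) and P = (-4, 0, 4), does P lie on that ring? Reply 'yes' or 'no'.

|px - cx| = |-4 - (-2)| = 2
|py - cy| = |0 - 3| = 3
|pz - cz| = |4 - (-1)| = 5
distance = (2+3+5)/2 = 10/2 = 5
radius = 2; distance != radius -> no

Answer: no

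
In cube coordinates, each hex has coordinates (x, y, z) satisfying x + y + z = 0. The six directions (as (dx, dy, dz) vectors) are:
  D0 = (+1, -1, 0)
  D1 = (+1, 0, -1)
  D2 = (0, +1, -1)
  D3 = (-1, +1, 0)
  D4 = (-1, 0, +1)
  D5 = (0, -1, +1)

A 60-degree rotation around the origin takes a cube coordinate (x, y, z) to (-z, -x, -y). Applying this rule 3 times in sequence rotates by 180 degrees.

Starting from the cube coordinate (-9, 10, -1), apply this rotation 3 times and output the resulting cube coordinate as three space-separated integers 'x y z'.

Answer: 9 -10 1

Derivation:
Start: (-9, 10, -1)
Step 1: (-9, 10, -1) -> (-(-1), -(-9), -(10)) = (1, 9, -10)
Step 2: (1, 9, -10) -> (-(-10), -(1), -(9)) = (10, -1, -9)
Step 3: (10, -1, -9) -> (-(-9), -(10), -(-1)) = (9, -10, 1)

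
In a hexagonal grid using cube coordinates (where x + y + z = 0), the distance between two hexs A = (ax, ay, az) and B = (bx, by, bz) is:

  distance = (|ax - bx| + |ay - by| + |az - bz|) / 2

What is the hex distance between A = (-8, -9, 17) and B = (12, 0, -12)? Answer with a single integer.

Answer: 29

Derivation:
|ax - bx| = |-8 - 12| = 20
|ay - by| = |-9 - 0| = 9
|az - bz| = |17 - (-12)| = 29
distance = (20 + 9 + 29) / 2 = 58 / 2 = 29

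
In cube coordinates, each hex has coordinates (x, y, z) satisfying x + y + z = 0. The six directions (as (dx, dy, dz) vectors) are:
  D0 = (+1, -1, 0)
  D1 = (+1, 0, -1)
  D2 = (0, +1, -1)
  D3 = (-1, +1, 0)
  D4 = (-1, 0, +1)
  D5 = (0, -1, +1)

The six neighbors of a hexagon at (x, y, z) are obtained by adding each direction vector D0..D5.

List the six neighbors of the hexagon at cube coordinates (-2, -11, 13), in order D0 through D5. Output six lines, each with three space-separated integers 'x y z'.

Center: (-2, -11, 13). Add each direction:
  D0: (-2, -11, 13) + (1, -1, 0) = (-1, -12, 13)
  D1: (-2, -11, 13) + (1, 0, -1) = (-1, -11, 12)
  D2: (-2, -11, 13) + (0, 1, -1) = (-2, -10, 12)
  D3: (-2, -11, 13) + (-1, 1, 0) = (-3, -10, 13)
  D4: (-2, -11, 13) + (-1, 0, 1) = (-3, -11, 14)
  D5: (-2, -11, 13) + (0, -1, 1) = (-2, -12, 14)

Answer: -1 -12 13
-1 -11 12
-2 -10 12
-3 -10 13
-3 -11 14
-2 -12 14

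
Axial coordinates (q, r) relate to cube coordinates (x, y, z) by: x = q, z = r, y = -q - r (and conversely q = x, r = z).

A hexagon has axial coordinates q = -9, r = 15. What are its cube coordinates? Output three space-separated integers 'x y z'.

x = q = -9
z = r = 15
y = -x - z = -(-9) - (15) = -6

Answer: -9 -6 15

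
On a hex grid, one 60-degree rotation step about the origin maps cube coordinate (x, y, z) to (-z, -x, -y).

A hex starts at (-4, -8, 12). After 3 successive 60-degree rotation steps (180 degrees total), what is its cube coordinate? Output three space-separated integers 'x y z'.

Start: (-4, -8, 12)
Step 1: (-4, -8, 12) -> (-(12), -(-4), -(-8)) = (-12, 4, 8)
Step 2: (-12, 4, 8) -> (-(8), -(-12), -(4)) = (-8, 12, -4)
Step 3: (-8, 12, -4) -> (-(-4), -(-8), -(12)) = (4, 8, -12)

Answer: 4 8 -12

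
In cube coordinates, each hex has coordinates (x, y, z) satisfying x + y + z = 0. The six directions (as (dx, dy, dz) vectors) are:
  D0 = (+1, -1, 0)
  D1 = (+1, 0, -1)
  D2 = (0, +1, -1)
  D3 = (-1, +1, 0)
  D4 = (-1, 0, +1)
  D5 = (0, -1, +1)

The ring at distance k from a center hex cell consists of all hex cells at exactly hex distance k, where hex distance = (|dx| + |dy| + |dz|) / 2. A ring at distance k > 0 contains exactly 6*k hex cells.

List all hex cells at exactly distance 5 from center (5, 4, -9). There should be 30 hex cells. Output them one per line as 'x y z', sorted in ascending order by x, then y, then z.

Answer: 0 4 -4
0 5 -5
0 6 -6
0 7 -7
0 8 -8
0 9 -9
1 3 -4
1 9 -10
2 2 -4
2 9 -11
3 1 -4
3 9 -12
4 0 -4
4 9 -13
5 -1 -4
5 9 -14
6 -1 -5
6 8 -14
7 -1 -6
7 7 -14
8 -1 -7
8 6 -14
9 -1 -8
9 5 -14
10 -1 -9
10 0 -10
10 1 -11
10 2 -12
10 3 -13
10 4 -14

Derivation:
Walk ring at distance 5 from (5, 4, -9):
Start at center + D4*5 = (0, 4, -4)
  hex 0: (0, 4, -4)
  hex 1: (1, 3, -4)
  hex 2: (2, 2, -4)
  hex 3: (3, 1, -4)
  hex 4: (4, 0, -4)
  hex 5: (5, -1, -4)
  hex 6: (6, -1, -5)
  hex 7: (7, -1, -6)
  hex 8: (8, -1, -7)
  hex 9: (9, -1, -8)
  hex 10: (10, -1, -9)
  hex 11: (10, 0, -10)
  hex 12: (10, 1, -11)
  hex 13: (10, 2, -12)
  hex 14: (10, 3, -13)
  hex 15: (10, 4, -14)
  hex 16: (9, 5, -14)
  hex 17: (8, 6, -14)
  hex 18: (7, 7, -14)
  hex 19: (6, 8, -14)
  hex 20: (5, 9, -14)
  hex 21: (4, 9, -13)
  hex 22: (3, 9, -12)
  hex 23: (2, 9, -11)
  hex 24: (1, 9, -10)
  hex 25: (0, 9, -9)
  hex 26: (0, 8, -8)
  hex 27: (0, 7, -7)
  hex 28: (0, 6, -6)
  hex 29: (0, 5, -5)
Sorted: 30 hexes.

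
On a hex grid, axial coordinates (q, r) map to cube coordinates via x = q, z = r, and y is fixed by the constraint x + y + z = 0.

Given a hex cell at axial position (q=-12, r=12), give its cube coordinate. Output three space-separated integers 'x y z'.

Answer: -12 0 12

Derivation:
x = q = -12
z = r = 12
y = -x - z = -(-12) - (12) = 0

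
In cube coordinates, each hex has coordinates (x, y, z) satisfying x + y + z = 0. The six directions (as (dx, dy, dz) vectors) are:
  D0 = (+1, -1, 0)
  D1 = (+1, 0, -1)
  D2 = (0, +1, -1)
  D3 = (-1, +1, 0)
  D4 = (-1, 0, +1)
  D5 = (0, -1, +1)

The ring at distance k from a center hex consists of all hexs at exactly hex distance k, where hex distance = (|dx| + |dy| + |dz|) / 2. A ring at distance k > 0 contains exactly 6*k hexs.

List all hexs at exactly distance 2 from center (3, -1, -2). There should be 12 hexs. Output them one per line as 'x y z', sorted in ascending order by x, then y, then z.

Walk ring at distance 2 from (3, -1, -2):
Start at center + D4*2 = (1, -1, 0)
  hex 0: (1, -1, 0)
  hex 1: (2, -2, 0)
  hex 2: (3, -3, 0)
  hex 3: (4, -3, -1)
  hex 4: (5, -3, -2)
  hex 5: (5, -2, -3)
  hex 6: (5, -1, -4)
  hex 7: (4, 0, -4)
  hex 8: (3, 1, -4)
  hex 9: (2, 1, -3)
  hex 10: (1, 1, -2)
  hex 11: (1, 0, -1)
Sorted: 12 hexes.

Answer: 1 -1 0
1 0 -1
1 1 -2
2 -2 0
2 1 -3
3 -3 0
3 1 -4
4 -3 -1
4 0 -4
5 -3 -2
5 -2 -3
5 -1 -4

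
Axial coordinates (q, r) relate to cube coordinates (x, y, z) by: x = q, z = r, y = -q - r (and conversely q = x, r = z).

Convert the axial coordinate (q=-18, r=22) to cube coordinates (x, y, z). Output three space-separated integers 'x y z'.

Answer: -18 -4 22

Derivation:
x = q = -18
z = r = 22
y = -x - z = -(-18) - (22) = -4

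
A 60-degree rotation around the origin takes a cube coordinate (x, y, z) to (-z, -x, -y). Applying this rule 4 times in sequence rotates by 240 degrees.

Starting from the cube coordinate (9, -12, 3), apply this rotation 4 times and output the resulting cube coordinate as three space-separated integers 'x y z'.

Start: (9, -12, 3)
Step 1: (9, -12, 3) -> (-(3), -(9), -(-12)) = (-3, -9, 12)
Step 2: (-3, -9, 12) -> (-(12), -(-3), -(-9)) = (-12, 3, 9)
Step 3: (-12, 3, 9) -> (-(9), -(-12), -(3)) = (-9, 12, -3)
Step 4: (-9, 12, -3) -> (-(-3), -(-9), -(12)) = (3, 9, -12)

Answer: 3 9 -12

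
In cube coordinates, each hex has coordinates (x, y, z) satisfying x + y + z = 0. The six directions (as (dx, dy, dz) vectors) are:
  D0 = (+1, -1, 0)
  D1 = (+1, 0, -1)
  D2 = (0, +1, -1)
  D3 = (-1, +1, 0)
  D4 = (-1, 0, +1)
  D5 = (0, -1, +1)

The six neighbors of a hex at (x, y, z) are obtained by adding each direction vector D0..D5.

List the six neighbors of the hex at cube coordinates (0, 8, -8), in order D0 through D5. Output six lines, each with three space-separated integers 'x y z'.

Answer: 1 7 -8
1 8 -9
0 9 -9
-1 9 -8
-1 8 -7
0 7 -7

Derivation:
Center: (0, 8, -8). Add each direction:
  D0: (0, 8, -8) + (1, -1, 0) = (1, 7, -8)
  D1: (0, 8, -8) + (1, 0, -1) = (1, 8, -9)
  D2: (0, 8, -8) + (0, 1, -1) = (0, 9, -9)
  D3: (0, 8, -8) + (-1, 1, 0) = (-1, 9, -8)
  D4: (0, 8, -8) + (-1, 0, 1) = (-1, 8, -7)
  D5: (0, 8, -8) + (0, -1, 1) = (0, 7, -7)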